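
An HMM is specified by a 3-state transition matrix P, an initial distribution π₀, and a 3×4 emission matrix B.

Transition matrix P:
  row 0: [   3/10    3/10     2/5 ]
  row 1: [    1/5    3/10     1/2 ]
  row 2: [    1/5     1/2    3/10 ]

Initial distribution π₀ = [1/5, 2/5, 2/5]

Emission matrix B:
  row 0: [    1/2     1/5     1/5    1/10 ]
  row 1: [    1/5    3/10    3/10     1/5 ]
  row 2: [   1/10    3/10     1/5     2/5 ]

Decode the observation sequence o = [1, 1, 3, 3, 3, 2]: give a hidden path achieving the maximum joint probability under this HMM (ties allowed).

t=0: δ = [4.000e-02, 1.200e-01, 1.200e-01]  (obs o_0=1)
t=1: δ = [4.800e-03, 1.800e-02, 1.800e-02]  ψ = [1, 2, 1]  (obs o_1=1)
t=2: δ = [3.600e-04, 1.800e-03, 3.600e-03]  ψ = [1, 2, 1]  (obs o_2=3)
t=3: δ = [7.200e-05, 3.600e-04, 4.320e-04]  ψ = [2, 2, 2]  (obs o_3=3)
t=4: δ = [8.640e-06, 4.320e-05, 7.200e-05]  ψ = [2, 2, 1]  (obs o_4=3)
t=5: δ = [2.880e-06, 1.080e-05, 4.320e-06]  ψ = [2, 2, 1]  (obs o_5=2)
backtrack: best end state = 1; path = [2, 1, 2, 1, 2, 1]

path = [2, 1, 2, 1, 2, 1]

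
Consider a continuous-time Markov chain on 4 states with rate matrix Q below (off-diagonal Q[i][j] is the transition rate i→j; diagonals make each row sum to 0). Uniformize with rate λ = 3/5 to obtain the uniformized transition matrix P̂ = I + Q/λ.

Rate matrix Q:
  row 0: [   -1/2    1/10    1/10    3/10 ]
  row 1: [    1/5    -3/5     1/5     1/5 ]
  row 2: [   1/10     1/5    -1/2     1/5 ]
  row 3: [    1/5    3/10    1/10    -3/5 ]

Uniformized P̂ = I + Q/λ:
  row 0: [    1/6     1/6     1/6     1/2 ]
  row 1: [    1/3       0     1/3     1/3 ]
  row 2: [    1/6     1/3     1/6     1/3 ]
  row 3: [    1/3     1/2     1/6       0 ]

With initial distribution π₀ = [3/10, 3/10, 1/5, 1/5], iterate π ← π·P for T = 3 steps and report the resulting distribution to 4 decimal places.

π = [0.2569, 0.2449, 0.2120, 0.2861]

t=0: π = [0.3000, 0.3000, 0.2000, 0.2000]
t=1: π = [0.2500, 0.2167, 0.2167, 0.3167]
t=2: π = [0.2556, 0.2722, 0.2028, 0.2694]
t=3: π = [0.2569, 0.2449, 0.2120, 0.2861]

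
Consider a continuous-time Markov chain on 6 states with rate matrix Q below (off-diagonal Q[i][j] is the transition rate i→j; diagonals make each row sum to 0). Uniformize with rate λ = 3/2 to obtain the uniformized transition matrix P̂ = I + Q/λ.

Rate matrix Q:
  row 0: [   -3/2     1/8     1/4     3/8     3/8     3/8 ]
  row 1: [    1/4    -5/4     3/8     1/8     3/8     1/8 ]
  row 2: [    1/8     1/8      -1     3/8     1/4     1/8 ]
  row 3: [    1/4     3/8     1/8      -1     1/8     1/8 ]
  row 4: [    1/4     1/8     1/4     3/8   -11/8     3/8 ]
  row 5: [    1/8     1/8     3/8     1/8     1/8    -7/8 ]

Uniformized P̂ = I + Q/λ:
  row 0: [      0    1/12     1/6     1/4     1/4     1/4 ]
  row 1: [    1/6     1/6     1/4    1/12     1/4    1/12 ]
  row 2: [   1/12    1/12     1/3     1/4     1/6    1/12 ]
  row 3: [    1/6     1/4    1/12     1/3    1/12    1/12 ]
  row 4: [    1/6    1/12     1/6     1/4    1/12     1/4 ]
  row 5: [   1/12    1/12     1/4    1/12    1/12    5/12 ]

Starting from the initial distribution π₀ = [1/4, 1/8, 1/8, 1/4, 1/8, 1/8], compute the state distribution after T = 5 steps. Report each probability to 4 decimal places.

π = [0.1143, 0.1299, 0.2104, 0.2147, 0.1416, 0.1890]

t=0: π = [0.2500, 0.1250, 0.1250, 0.2500, 0.1250, 0.1250]
t=1: π = [0.1042, 0.1354, 0.1875, 0.2292, 0.1563, 0.1875]
t=2: π = [0.1181, 0.1328, 0.2057, 0.2153, 0.1389, 0.1892]
t=3: π = [0.1141, 0.1303, 0.2099, 0.2143, 0.1423, 0.1892]
t=4: π = [0.1144, 0.1299, 0.2104, 0.2146, 0.1415, 0.1891]
t=5: π = [0.1143, 0.1299, 0.2104, 0.2147, 0.1416, 0.1890]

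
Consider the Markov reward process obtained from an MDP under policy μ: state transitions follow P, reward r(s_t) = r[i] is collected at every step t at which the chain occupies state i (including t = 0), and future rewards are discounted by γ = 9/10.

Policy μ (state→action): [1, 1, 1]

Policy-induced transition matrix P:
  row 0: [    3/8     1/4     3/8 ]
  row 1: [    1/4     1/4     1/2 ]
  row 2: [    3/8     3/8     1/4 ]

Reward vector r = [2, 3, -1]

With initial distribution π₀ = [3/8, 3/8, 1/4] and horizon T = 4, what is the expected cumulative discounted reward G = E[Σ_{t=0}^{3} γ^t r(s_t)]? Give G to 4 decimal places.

t=0: π = [0.3750, 0.3750, 0.2500], E[r] = 1.6250, γ^t·E[r] = 1.625000, running G = 1.625000
t=1: π = [0.3281, 0.2813, 0.3906], E[r] = 1.1094, γ^t·E[r] = 0.998438, running G = 2.623438
t=2: π = [0.3398, 0.2988, 0.3613], E[r] = 1.2148, γ^t·E[r] = 0.984023, running G = 3.607461
t=3: π = [0.3376, 0.2952, 0.3672], E[r] = 1.1936, γ^t·E[r] = 0.870137, running G = 4.477598

G = 4.4776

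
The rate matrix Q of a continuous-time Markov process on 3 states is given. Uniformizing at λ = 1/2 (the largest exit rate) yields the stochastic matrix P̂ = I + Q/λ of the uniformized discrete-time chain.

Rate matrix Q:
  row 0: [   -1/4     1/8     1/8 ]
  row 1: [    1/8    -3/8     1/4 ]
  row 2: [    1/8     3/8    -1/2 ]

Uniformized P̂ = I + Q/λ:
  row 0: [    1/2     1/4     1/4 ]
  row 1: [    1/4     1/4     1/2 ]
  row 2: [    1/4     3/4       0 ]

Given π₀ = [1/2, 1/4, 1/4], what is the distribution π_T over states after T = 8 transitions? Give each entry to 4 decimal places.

t=0: π = [0.5000, 0.2500, 0.2500]
t=1: π = [0.3750, 0.3750, 0.2500]
t=2: π = [0.3438, 0.3750, 0.2813]
t=3: π = [0.3359, 0.3906, 0.2734]
t=4: π = [0.3340, 0.3867, 0.2793]
t=5: π = [0.3335, 0.3896, 0.2769]
t=6: π = [0.3334, 0.3884, 0.2782]
t=7: π = [0.3333, 0.3891, 0.2776]
t=8: π = [0.3333, 0.3888, 0.2779]

π = [0.3333, 0.3888, 0.2779]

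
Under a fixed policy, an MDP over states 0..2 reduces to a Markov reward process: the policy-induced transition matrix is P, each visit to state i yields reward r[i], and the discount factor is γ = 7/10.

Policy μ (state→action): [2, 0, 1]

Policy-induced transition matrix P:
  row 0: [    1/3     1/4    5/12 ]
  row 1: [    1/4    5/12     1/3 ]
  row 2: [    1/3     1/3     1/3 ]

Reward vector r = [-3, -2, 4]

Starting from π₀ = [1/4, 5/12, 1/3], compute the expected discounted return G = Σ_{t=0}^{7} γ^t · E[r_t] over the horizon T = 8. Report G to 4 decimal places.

t=0: π = [0.2500, 0.4167, 0.3333], E[r] = -0.2500, γ^t·E[r] = -0.250000, running G = -0.250000
t=1: π = [0.2986, 0.3472, 0.3542], E[r] = -0.1736, γ^t·E[r] = -0.121528, running G = -0.371528
t=2: π = [0.3044, 0.3374, 0.3582], E[r] = -0.1551, γ^t·E[r] = -0.075995, running G = -0.447523
t=3: π = [0.3052, 0.3361, 0.3587], E[r] = -0.1530, γ^t·E[r] = -0.052485, running G = -0.500009
t=4: π = [0.3053, 0.3359, 0.3588], E[r] = -0.1527, γ^t·E[r] = -0.036667, running G = -0.536676
t=5: π = [0.3053, 0.3359, 0.3588], E[r] = -0.1527, γ^t·E[r] = -0.025661, running G = -0.562337
t=6: π = [0.3053, 0.3359, 0.3588], E[r] = -0.1527, γ^t·E[r] = -0.017962, running G = -0.580298
t=7: π = [0.3053, 0.3359, 0.3588], E[r] = -0.1527, γ^t·E[r] = -0.012573, running G = -0.592872

G = -0.5929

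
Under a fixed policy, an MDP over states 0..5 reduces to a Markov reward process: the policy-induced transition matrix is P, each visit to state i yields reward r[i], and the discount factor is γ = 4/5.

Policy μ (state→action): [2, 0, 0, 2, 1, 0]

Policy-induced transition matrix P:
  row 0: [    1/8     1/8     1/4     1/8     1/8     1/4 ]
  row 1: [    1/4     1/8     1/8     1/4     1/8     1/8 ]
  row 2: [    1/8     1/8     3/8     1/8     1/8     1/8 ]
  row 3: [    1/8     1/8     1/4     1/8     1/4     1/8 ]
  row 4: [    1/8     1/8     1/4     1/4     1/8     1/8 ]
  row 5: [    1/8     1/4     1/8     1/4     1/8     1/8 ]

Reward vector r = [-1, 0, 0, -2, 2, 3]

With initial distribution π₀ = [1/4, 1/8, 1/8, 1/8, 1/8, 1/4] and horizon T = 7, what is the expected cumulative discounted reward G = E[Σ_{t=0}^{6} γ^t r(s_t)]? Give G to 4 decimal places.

t=0: π = [0.2500, 0.1250, 0.1250, 0.1250, 0.1250, 0.2500], E[r] = 0.5000, γ^t·E[r] = 0.500000, running G = 0.500000
t=1: π = [0.1406, 0.1563, 0.2188, 0.1875, 0.1406, 0.1563], E[r] = 0.2344, γ^t·E[r] = 0.187500, running G = 0.687500
t=2: π = [0.1445, 0.1445, 0.2383, 0.1816, 0.1484, 0.1426], E[r] = 0.2168, γ^t·E[r] = 0.138750, running G = 0.826250
t=3: π = [0.1431, 0.1428, 0.2439, 0.1794, 0.1477, 0.1431], E[r] = 0.2227, γ^t·E[r] = 0.114000, running G = 0.940250
t=4: π = [0.1429, 0.1429, 0.2448, 0.1792, 0.1474, 0.1429], E[r] = 0.2223, γ^t·E[r] = 0.091038, running G = 1.031288
t=5: π = [0.1429, 0.1429, 0.2449, 0.1791, 0.1474, 0.1429], E[r] = 0.2222, γ^t·E[r] = 0.072814, running G = 1.104101
t=6: π = [0.1429, 0.1429, 0.2449, 0.1791, 0.1474, 0.1429], E[r] = 0.2222, γ^t·E[r] = 0.058255, running G = 1.162356

G = 1.1624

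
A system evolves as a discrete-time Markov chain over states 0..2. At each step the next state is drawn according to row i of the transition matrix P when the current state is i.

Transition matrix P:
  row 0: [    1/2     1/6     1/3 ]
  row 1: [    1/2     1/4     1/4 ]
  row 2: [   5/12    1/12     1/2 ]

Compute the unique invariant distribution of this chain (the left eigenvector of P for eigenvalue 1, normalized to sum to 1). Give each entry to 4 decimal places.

Balance equations π_j = Σ_i π_i·P[i][j]:
  π_0 = 1/2·π_0 + 1/2·π_1 + 5/12·π_2
  π_1 = 1/6·π_0 + 1/4·π_1 + 1/12·π_2
  normalize: π_0 + π_1 + π_2 = 1
Solving the linear system gives exactly π = [51/109, 16/109, 42/109].

π = [0.4679, 0.1468, 0.3853]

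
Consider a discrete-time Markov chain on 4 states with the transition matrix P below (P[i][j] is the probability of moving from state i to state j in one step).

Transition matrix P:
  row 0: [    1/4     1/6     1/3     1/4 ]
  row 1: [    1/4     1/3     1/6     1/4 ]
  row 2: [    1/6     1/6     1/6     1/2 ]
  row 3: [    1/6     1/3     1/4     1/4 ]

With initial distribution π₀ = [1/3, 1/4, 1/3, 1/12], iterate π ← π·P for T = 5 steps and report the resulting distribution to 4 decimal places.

t=0: π = [0.3333, 0.2500, 0.3333, 0.0833]
t=1: π = [0.2153, 0.2222, 0.2292, 0.3333]
t=2: π = [0.2031, 0.2593, 0.2303, 0.3073]
t=3: π = [0.2052, 0.2611, 0.2261, 0.3076]
t=4: π = [0.2055, 0.2614, 0.2265, 0.3065]
t=5: π = [0.2056, 0.2613, 0.2265, 0.3066]

π = [0.2056, 0.2613, 0.2265, 0.3066]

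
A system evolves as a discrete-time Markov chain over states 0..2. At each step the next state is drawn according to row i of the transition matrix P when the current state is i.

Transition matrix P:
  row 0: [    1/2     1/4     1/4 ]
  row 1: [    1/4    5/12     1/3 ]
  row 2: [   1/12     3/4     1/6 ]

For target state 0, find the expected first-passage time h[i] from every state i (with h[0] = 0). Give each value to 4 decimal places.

First-step conditioning: h[0] = 0; for i ≠ 0, h[i] = 1 + Σ_k P[i][k]·h[k].
  h[1] = 1 + 5/12·h[1] + 1/3·h[2]
  h[2] = 1 + 3/4·h[1] + 1/6·h[2]
Solving the 2×2 linear system over states ≠ 0 gives exactly h = [0, 84/17, 96/17] (h[0] = 0 is the target).

h = [0.0000, 4.9412, 5.6471]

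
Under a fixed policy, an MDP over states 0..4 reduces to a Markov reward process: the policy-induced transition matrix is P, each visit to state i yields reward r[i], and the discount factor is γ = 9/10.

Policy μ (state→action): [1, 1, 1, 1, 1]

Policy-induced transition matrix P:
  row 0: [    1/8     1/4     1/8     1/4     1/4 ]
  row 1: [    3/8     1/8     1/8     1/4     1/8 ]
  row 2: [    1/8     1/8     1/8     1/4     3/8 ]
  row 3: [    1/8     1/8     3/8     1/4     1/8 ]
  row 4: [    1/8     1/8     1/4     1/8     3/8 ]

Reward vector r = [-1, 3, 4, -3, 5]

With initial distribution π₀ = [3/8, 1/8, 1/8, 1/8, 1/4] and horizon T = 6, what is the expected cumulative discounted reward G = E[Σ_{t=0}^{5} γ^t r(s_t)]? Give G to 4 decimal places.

G = 7.9383

t=0: π = [0.3750, 0.1250, 0.1250, 0.1250, 0.2500], E[r] = 1.3750, γ^t·E[r] = 1.375000, running G = 1.375000
t=1: π = [0.1563, 0.1719, 0.1875, 0.2188, 0.2656], E[r] = 1.7813, γ^t·E[r] = 1.603125, running G = 2.978125
t=2: π = [0.1680, 0.1445, 0.2129, 0.2168, 0.2578], E[r] = 1.7559, γ^t·E[r] = 1.422246, running G = 4.400371
t=3: π = [0.1611, 0.1460, 0.2114, 0.2178, 0.2637], E[r] = 1.7876, γ^t·E[r] = 1.303159, running G = 5.703530
t=4: π = [0.1615, 0.1451, 0.2124, 0.2170, 0.2639], E[r] = 1.7920, γ^t·E[r] = 1.175726, running G = 6.879256
t=5: π = [0.1613, 0.1452, 0.2122, 0.2170, 0.2643], E[r] = 1.7936, γ^t·E[r] = 1.059091, running G = 7.938346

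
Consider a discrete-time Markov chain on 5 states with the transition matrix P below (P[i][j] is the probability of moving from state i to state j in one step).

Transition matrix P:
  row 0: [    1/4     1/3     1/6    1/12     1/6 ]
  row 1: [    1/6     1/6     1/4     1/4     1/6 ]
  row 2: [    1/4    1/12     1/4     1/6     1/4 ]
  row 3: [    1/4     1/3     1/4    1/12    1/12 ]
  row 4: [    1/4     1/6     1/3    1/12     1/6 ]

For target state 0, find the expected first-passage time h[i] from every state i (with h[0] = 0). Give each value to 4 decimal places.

First-step conditioning: h[0] = 0; for i ≠ 0, h[i] = 1 + Σ_k P[i][k]·h[k].
  h[1] = 1 + 1/6·h[1] + 1/4·h[2] + 1/4·h[3] + 1/6·h[4]
  h[2] = 1 + 1/12·h[1] + 1/4·h[2] + 1/6·h[3] + 1/4·h[4]
  h[3] = 1 + 1/3·h[1] + 1/4·h[2] + 1/12·h[3] + 1/12·h[4]
  h[4] = 1 + 1/6·h[1] + 1/3·h[2] + 1/12·h[3] + 1/6·h[4]
Solving the 4×4 linear system over states ≠ 0 gives exactly h = [0, 23724/5159, 21720/5159, 22164/5159, 3120/737] (h[0] = 0 is the target).

h = [0.0000, 4.5986, 4.2101, 4.2962, 4.2334]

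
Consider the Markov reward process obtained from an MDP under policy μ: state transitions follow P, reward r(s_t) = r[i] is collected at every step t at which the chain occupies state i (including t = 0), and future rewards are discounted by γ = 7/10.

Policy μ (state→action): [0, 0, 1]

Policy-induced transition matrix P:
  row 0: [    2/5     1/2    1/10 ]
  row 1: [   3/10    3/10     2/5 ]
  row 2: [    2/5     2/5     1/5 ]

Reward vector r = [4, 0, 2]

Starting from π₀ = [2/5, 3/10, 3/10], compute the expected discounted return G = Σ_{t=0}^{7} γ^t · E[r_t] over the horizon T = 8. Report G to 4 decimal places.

G = 6.3216

t=0: π = [0.4000, 0.3000, 0.3000], E[r] = 2.2000, γ^t·E[r] = 2.200000, running G = 2.200000
t=1: π = [0.3700, 0.4100, 0.2200], E[r] = 1.9200, γ^t·E[r] = 1.344000, running G = 3.544000
t=2: π = [0.3590, 0.3960, 0.2450], E[r] = 1.9260, γ^t·E[r] = 0.943740, running G = 4.487740
t=3: π = [0.3604, 0.3963, 0.2433], E[r] = 1.9282, γ^t·E[r] = 0.661373, running G = 5.149113
t=4: π = [0.3604, 0.3964, 0.2432], E[r] = 1.9279, γ^t·E[r] = 0.462894, running G = 5.612006
t=5: π = [0.3604, 0.3964, 0.2432], E[r] = 1.9279, γ^t·E[r] = 0.324027, running G = 5.936033
t=6: π = [0.3604, 0.3964, 0.2432], E[r] = 1.9279, γ^t·E[r] = 0.226819, running G = 6.162852
t=7: π = [0.3604, 0.3964, 0.2432], E[r] = 1.9279, γ^t·E[r] = 0.158773, running G = 6.321625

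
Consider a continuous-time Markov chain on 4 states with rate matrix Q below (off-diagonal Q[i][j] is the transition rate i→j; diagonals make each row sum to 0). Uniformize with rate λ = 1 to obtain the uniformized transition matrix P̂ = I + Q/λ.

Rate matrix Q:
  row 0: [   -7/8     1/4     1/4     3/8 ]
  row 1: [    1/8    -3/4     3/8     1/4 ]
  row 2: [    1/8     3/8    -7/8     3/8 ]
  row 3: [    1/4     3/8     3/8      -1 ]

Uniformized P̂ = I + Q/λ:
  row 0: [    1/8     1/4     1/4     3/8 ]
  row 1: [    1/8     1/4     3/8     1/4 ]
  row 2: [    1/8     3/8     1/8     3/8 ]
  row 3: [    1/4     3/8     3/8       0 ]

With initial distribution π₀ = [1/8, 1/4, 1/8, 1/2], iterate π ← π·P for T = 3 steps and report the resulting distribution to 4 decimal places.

π = [0.1594, 0.3181, 0.2896, 0.2329]

t=0: π = [0.1250, 0.2500, 0.1250, 0.5000]
t=1: π = [0.1875, 0.3281, 0.3281, 0.1563]
t=2: π = [0.1445, 0.3105, 0.2695, 0.2754]
t=3: π = [0.1594, 0.3181, 0.2896, 0.2329]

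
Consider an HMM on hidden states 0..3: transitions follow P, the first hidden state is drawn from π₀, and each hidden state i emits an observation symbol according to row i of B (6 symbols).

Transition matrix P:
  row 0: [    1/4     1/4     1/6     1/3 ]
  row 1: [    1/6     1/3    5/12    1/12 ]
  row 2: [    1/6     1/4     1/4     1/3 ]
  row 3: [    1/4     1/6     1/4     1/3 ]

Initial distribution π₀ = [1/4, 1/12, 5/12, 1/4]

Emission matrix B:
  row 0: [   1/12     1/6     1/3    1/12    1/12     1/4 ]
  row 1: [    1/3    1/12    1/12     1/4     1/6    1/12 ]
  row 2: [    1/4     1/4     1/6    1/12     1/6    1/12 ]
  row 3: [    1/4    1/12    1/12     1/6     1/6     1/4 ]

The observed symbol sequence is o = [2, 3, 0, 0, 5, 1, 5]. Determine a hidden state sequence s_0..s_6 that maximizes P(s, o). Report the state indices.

t=0: δ = [8.333e-02, 6.944e-03, 6.944e-02, 2.083e-02]  (obs o_0=2)
t=1: δ = [1.736e-03, 5.208e-03, 1.447e-03, 4.630e-03]  ψ = [0, 0, 2, 0]  (obs o_1=3)
t=2: δ = [9.645e-05, 5.787e-04, 5.425e-04, 3.858e-04]  ψ = [3, 1, 1, 3]  (obs o_2=0)
t=3: δ = [8.038e-06, 6.430e-05, 6.028e-05, 4.521e-05]  ψ = [1, 1, 1, 2]  (obs o_3=0)
t=4: δ = [2.826e-06, 1.786e-06, 2.233e-06, 5.023e-06]  ψ = [3, 1, 1, 2]  (obs o_4=5)
t=5: δ = [2.093e-07, 6.977e-08, 3.140e-07, 1.395e-07]  ψ = [3, 3, 3, 3]  (obs o_5=1)
t=6: δ = [1.308e-08, 6.541e-09, 6.541e-09, 2.616e-08]  ψ = [0, 2, 2, 2]  (obs o_6=5)
backtrack: best end state = 3; path = [0, 1, 1, 2, 3, 2, 3]

path = [0, 1, 1, 2, 3, 2, 3]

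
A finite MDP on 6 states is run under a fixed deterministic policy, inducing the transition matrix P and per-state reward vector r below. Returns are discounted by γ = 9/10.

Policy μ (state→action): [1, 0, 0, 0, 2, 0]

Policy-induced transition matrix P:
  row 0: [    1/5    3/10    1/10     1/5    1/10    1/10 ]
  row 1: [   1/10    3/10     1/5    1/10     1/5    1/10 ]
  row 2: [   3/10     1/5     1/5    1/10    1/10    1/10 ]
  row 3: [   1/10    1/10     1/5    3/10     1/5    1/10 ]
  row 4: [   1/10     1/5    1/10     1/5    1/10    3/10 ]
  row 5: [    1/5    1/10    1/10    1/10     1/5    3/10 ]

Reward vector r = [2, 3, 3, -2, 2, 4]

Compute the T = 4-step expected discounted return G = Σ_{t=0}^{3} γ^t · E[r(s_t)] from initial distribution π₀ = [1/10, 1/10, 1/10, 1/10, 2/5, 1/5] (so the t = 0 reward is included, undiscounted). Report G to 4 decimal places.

t=0: π = [0.1000, 0.1000, 0.1000, 0.1000, 0.4000, 0.2000], E[r] = 2.2000, γ^t·E[r] = 2.200000, running G = 2.200000
t=1: π = [0.1500, 0.1900, 0.1300, 0.1700, 0.1400, 0.2200], E[r] = 2.0800, γ^t·E[r] = 1.872000, running G = 4.072000
t=2: π = [0.1630, 0.1950, 0.1490, 0.1630, 0.1580, 0.1720], E[r] = 2.0360, γ^t·E[r] = 1.649160, running G = 5.721160
t=3: π = [0.1633, 0.2023, 0.1507, 0.1647, 0.1530, 0.1660], E[r] = 2.0262, γ^t·E[r] = 1.477100, running G = 7.198260

G = 7.1983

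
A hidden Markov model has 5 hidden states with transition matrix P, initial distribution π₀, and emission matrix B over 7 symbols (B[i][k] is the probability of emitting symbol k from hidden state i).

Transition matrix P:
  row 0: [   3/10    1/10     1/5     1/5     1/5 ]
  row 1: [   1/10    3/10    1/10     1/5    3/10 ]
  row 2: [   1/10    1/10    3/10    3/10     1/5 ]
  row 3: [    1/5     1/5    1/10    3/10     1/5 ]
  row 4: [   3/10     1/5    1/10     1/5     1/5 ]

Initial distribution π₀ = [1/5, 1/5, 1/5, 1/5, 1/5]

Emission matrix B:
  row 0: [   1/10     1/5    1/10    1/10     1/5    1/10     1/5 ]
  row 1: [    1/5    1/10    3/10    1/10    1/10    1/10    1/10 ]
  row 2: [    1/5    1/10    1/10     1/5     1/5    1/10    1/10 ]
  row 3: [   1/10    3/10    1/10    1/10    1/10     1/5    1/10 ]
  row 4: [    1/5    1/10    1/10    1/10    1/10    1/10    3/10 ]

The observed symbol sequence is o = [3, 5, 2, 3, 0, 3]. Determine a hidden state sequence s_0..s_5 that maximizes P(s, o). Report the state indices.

path = [2, 3, 1, 2, 2, 2]

t=0: δ = [2.000e-02, 2.000e-02, 4.000e-02, 2.000e-02, 2.000e-02]  (obs o_0=3)
t=1: δ = [6.000e-04, 6.000e-04, 1.200e-03, 2.400e-03, 8.000e-04]  ψ = [0, 1, 2, 2, 2]  (obs o_1=5)
t=2: δ = [4.800e-05, 1.440e-04, 3.600e-05, 7.200e-05, 4.800e-05]  ψ = [3, 3, 2, 3, 3]  (obs o_2=2)
t=3: δ = [1.440e-06, 4.320e-06, 2.880e-06, 2.880e-06, 4.320e-06]  ψ = [0, 1, 1, 1, 1]  (obs o_3=3)
t=4: δ = [1.296e-07, 2.592e-07, 1.728e-07, 8.640e-08, 2.592e-07]  ψ = [4, 1, 2, 1, 1]  (obs o_4=0)
t=5: δ = [7.776e-09, 7.776e-09, 1.037e-08, 5.184e-09, 7.776e-09]  ψ = [4, 1, 2, 1, 1]  (obs o_5=3)
backtrack: best end state = 2; path = [2, 3, 1, 2, 2, 2]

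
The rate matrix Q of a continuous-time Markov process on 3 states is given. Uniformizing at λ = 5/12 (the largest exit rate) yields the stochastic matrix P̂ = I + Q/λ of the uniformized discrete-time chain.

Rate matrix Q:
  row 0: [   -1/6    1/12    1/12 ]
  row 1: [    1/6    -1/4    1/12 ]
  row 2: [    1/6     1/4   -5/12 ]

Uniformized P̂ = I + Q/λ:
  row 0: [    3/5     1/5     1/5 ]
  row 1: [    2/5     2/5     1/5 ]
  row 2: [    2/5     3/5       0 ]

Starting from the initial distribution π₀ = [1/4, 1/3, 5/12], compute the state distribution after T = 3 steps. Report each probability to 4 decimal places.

π = [0.4980, 0.3373, 0.1647]

t=0: π = [0.2500, 0.3333, 0.4167]
t=1: π = [0.4500, 0.4333, 0.1167]
t=2: π = [0.4900, 0.3333, 0.1767]
t=3: π = [0.4980, 0.3373, 0.1647]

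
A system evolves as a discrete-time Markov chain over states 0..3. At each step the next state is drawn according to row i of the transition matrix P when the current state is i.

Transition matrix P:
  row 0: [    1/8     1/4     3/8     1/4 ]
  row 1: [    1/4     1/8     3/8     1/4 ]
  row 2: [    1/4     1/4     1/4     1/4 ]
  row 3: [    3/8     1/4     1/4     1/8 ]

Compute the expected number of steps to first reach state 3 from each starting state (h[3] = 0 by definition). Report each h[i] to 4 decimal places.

First-step conditioning: h[3] = 0; for i ≠ 3, h[i] = 1 + Σ_k P[i][k]·h[k].
  h[0] = 1 + 1/8·h[0] + 1/4·h[1] + 3/8·h[2]
  h[1] = 1 + 1/4·h[0] + 1/8·h[1] + 3/8·h[2]
  h[2] = 1 + 1/4·h[0] + 1/4·h[1] + 1/4·h[2]
Solving the 3×3 linear system over states ≠ 3 gives exactly h = [4, 4, 4, 0] (h[3] = 0 is the target).

h = [4.0000, 4.0000, 4.0000, 0.0000]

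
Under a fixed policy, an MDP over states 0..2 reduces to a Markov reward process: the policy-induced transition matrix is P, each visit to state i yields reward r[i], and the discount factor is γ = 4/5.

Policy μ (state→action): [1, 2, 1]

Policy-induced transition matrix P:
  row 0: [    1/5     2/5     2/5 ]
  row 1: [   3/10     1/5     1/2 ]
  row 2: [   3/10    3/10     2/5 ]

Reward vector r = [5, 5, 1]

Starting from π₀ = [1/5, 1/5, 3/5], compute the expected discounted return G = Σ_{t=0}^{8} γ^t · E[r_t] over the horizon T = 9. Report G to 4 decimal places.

G = 13.5526

t=0: π = [0.2000, 0.2000, 0.6000], E[r] = 2.6000, γ^t·E[r] = 2.600000, running G = 2.600000
t=1: π = [0.2800, 0.3000, 0.4200], E[r] = 3.3200, γ^t·E[r] = 2.656000, running G = 5.256000
t=2: π = [0.2720, 0.2980, 0.4300], E[r] = 3.2800, γ^t·E[r] = 2.099200, running G = 7.355200
t=3: π = [0.2728, 0.2974, 0.4298], E[r] = 3.2808, γ^t·E[r] = 1.679770, running G = 9.034970
t=4: π = [0.2727, 0.2975, 0.4297], E[r] = 3.2810, γ^t·E[r] = 1.343914, running G = 10.378884
t=5: π = [0.2727, 0.2975, 0.4298], E[r] = 3.2810, γ^t·E[r] = 1.075113, running G = 11.453996
t=6: π = [0.2727, 0.2975, 0.4298], E[r] = 3.2810, γ^t·E[r] = 0.860093, running G = 12.314089
t=7: π = [0.2727, 0.2975, 0.4298], E[r] = 3.2810, γ^t·E[r] = 0.688074, running G = 13.002163
t=8: π = [0.2727, 0.2975, 0.4298], E[r] = 3.2810, γ^t·E[r] = 0.550459, running G = 13.552622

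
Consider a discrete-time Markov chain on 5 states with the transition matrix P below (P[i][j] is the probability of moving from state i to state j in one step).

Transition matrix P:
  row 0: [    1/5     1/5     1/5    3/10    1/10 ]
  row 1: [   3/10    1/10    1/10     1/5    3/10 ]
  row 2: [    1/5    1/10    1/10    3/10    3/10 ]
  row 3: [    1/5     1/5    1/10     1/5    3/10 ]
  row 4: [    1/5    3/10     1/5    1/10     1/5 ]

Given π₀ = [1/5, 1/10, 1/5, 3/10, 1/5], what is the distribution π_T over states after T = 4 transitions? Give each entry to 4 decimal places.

π = [0.2190, 0.1898, 0.1452, 0.2132, 0.2329]

t=0: π = [0.2000, 0.1000, 0.2000, 0.3000, 0.2000]
t=1: π = [0.2100, 0.1900, 0.1400, 0.2200, 0.2400]
t=2: π = [0.2190, 0.1910, 0.1450, 0.2110, 0.2340]
t=3: π = [0.2191, 0.1898, 0.1453, 0.2130, 0.2328]
t=4: π = [0.2190, 0.1898, 0.1452, 0.2132, 0.2329]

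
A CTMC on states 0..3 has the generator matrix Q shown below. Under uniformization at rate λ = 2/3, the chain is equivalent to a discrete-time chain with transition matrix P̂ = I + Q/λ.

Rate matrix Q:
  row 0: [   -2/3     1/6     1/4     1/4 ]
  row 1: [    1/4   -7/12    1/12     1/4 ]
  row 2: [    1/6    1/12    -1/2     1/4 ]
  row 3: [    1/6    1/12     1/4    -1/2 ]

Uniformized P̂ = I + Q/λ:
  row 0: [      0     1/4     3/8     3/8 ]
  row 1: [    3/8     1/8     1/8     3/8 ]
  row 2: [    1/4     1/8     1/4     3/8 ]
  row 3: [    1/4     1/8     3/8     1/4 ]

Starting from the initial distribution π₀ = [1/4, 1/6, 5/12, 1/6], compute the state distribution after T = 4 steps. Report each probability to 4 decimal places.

π = [0.2154, 0.1518, 0.2995, 0.3333]

t=0: π = [0.2500, 0.1667, 0.4167, 0.1667]
t=1: π = [0.2083, 0.1563, 0.2813, 0.3542]
t=2: π = [0.2174, 0.1510, 0.3008, 0.3307]
t=3: π = [0.2145, 0.1522, 0.2996, 0.3337]
t=4: π = [0.2154, 0.1518, 0.2995, 0.3333]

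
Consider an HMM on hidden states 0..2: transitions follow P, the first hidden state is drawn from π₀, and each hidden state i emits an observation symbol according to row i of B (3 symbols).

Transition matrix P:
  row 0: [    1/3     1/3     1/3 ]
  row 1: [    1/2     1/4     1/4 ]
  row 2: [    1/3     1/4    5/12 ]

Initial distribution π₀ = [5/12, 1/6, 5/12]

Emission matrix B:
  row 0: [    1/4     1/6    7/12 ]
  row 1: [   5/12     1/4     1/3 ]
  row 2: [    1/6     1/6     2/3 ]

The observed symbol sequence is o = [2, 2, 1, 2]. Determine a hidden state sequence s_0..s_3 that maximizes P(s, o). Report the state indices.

path = [2, 2, 2, 2]

t=0: δ = [2.431e-01, 5.556e-02, 2.778e-01]  (obs o_0=2)
t=1: δ = [5.401e-02, 2.701e-02, 7.716e-02]  ψ = [2, 0, 2]  (obs o_1=2)
t=2: δ = [4.287e-03, 4.823e-03, 5.358e-03]  ψ = [2, 2, 2]  (obs o_2=1)
t=3: δ = [1.407e-03, 4.763e-04, 1.488e-03]  ψ = [1, 0, 2]  (obs o_3=2)
backtrack: best end state = 2; path = [2, 2, 2, 2]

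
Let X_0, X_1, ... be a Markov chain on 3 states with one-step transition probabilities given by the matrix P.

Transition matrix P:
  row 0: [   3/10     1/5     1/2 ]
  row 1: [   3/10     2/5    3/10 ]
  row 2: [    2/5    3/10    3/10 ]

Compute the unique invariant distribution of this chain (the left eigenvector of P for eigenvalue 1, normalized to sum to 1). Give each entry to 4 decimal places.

Balance equations π_j = Σ_i π_i·P[i][j]:
  π_0 = 3/10·π_0 + 3/10·π_1 + 2/5·π_2
  π_1 = 1/5·π_0 + 2/5·π_1 + 3/10·π_2
  normalize: π_0 + π_1 + π_2 = 1
Solving the linear system gives exactly π = [33/98, 29/98, 18/49].

π = [0.3367, 0.2959, 0.3673]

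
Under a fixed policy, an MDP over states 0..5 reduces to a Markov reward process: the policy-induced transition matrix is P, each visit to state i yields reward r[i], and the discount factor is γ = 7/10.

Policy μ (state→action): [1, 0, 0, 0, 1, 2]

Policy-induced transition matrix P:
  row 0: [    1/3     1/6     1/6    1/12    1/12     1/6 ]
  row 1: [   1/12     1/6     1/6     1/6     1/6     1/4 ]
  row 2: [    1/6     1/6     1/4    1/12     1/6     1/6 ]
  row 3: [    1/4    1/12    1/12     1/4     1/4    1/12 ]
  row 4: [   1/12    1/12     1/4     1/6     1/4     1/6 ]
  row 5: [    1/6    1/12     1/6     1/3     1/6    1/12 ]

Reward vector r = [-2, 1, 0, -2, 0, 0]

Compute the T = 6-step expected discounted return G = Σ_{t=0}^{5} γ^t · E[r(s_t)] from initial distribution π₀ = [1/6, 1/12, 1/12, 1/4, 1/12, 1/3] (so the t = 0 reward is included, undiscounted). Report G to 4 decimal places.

t=0: π = [0.1667, 0.0833, 0.0833, 0.2500, 0.0833, 0.3333], E[r] = -0.7500, γ^t·E[r] = -0.750000, running G = -0.750000
t=1: π = [0.2014, 0.1111, 0.1597, 0.2222, 0.1806, 0.1250], E[r] = -0.7361, γ^t·E[r] = -0.515278, running G = -1.265278
t=2: π = [0.1944, 0.1227, 0.1765, 0.1759, 0.1834, 0.1470], E[r] = -0.6181, γ^t·E[r] = -0.302847, running G = -1.568125
t=3: π = [0.1882, 0.1245, 0.1820, 0.1749, 0.1804, 0.1500], E[r] = -0.6018, γ^t·E[r] = -0.206419, running G = -1.774544
t=4: π = [0.1872, 0.1246, 0.1823, 0.1754, 0.1806, 0.1500], E[r] = -0.6006, γ^t·E[r] = -0.144211, running G = -1.918755
t=5: π = [0.1871, 0.1245, 0.1823, 0.1755, 0.1807, 0.1499], E[r] = -0.6006, γ^t·E[r] = -0.100938, running G = -2.019693

G = -2.0197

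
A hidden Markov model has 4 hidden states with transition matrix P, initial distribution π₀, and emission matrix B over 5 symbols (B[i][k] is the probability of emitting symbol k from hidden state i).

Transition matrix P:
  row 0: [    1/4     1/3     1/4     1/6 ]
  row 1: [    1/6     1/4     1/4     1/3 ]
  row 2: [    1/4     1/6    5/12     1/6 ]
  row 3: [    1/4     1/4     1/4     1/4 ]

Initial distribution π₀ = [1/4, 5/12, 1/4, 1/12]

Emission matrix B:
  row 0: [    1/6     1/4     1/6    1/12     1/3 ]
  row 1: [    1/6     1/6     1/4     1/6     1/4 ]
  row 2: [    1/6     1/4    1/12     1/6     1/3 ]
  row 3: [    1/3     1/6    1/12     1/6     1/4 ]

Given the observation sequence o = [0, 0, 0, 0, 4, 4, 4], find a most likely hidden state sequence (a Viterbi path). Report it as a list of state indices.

t=0: δ = [4.167e-02, 6.944e-02, 4.167e-02, 2.778e-02]  (obs o_0=0)
t=1: δ = [1.929e-03, 2.894e-03, 2.894e-03, 7.716e-03]  ψ = [1, 1, 1, 1]  (obs o_1=0)
t=2: δ = [3.215e-04, 3.215e-04, 3.215e-04, 6.430e-04]  ψ = [3, 3, 3, 3]  (obs o_2=0)
t=3: δ = [2.679e-05, 2.679e-05, 2.679e-05, 5.358e-05]  ψ = [3, 3, 3, 3]  (obs o_3=0)
t=4: δ = [4.465e-06, 3.349e-06, 4.465e-06, 3.349e-06]  ψ = [3, 3, 3, 3]  (obs o_4=4)
t=5: δ = [3.721e-07, 3.721e-07, 6.202e-07, 2.791e-07]  ψ = [0, 0, 2, 1]  (obs o_5=4)
t=6: δ = [5.168e-08, 3.101e-08, 8.614e-08, 3.101e-08]  ψ = [2, 0, 2, 1]  (obs o_6=4)
backtrack: best end state = 2; path = [1, 3, 3, 3, 2, 2, 2]

path = [1, 3, 3, 3, 2, 2, 2]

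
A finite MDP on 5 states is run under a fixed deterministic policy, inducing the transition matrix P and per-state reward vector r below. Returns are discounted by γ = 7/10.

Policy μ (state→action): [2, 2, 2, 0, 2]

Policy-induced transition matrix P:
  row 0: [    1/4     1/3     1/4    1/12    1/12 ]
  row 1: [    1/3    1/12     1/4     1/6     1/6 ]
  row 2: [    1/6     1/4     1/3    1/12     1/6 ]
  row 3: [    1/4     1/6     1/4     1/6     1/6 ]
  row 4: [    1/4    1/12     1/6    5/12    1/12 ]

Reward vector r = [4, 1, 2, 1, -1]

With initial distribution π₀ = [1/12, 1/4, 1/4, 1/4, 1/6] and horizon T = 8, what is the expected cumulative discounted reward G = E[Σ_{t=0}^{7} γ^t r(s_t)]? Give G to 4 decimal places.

t=0: π = [0.0833, 0.2500, 0.2500, 0.2500, 0.1667], E[r] = 1.1667, γ^t·E[r] = 1.166667, running G = 1.166667
t=1: π = [0.2500, 0.1667, 0.2569, 0.1806, 0.1458], E[r] = 1.7153, γ^t·E[r] = 1.200694, running G = 2.367361
t=2: π = [0.2425, 0.2037, 0.2593, 0.1609, 0.1337], E[r] = 1.7193, γ^t·E[r] = 0.842471, running G = 3.209832
t=3: π = [0.2454, 0.2006, 0.2605, 0.1583, 0.1353], E[r] = 1.7259, γ^t·E[r] = 0.591996, running G = 3.801828
t=4: π = [0.2450, 0.2013, 0.2604, 0.1583, 0.1349], E[r] = 1.7256, γ^t·E[r] = 0.414309, running G = 4.216137
t=5: π = [0.2451, 0.2012, 0.2605, 0.1583, 0.1350], E[r] = 1.7257, γ^t·E[r] = 0.290032, running G = 4.506169
t=6: π = [0.2451, 0.2012, 0.2605, 0.1583, 0.1350], E[r] = 1.7256, γ^t·E[r] = 0.203021, running G = 4.709190
t=7: π = [0.2451, 0.2012, 0.2605, 0.1583, 0.1350], E[r] = 1.7257, γ^t·E[r] = 0.142115, running G = 4.851305

G = 4.8513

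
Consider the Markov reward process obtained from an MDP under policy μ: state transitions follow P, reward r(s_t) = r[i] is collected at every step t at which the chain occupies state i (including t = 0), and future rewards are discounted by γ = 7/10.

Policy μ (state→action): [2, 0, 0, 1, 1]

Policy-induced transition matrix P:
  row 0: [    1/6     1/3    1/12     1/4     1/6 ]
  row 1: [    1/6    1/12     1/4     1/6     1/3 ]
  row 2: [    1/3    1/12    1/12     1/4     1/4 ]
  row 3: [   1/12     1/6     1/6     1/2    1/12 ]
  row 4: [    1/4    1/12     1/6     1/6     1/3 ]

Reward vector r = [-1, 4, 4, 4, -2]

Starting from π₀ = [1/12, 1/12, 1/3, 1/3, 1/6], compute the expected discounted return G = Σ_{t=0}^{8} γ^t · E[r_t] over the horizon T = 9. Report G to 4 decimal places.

G = 6.4739

t=0: π = [0.0833, 0.0833, 0.3333, 0.3333, 0.1667], E[r] = 2.5833, γ^t·E[r] = 2.583333, running G = 2.583333
t=1: π = [0.2083, 0.1319, 0.1389, 0.3125, 0.2083], E[r] = 1.7083, γ^t·E[r] = 1.195833, running G = 3.779167
t=2: π = [0.1811, 0.1615, 0.1487, 0.2998, 0.2089], E[r] = 1.8409, γ^t·E[r] = 0.902020, running G = 4.681186
t=3: π = [0.1839, 0.1536, 0.1526, 0.2941, 0.2158], E[r] = 1.7857, γ^t·E[r] = 0.612507, running G = 5.293693
t=4: π = [0.1856, 0.1538, 0.1514, 0.2927, 0.2164], E[r] = 1.7734, γ^t·E[r] = 0.425794, running G = 5.719487
t=5: π = [0.1855, 0.1541, 0.1514, 0.2923, 0.2166], E[r] = 1.7727, γ^t·E[r] = 0.297932, running G = 6.017419
t=6: π = [0.1856, 0.1541, 0.1514, 0.2922, 0.2167], E[r] = 1.7718, γ^t·E[r] = 0.208450, running G = 6.225869
t=7: π = [0.1856, 0.1541, 0.1514, 0.2921, 0.2167], E[r] = 1.7715, γ^t·E[r] = 0.145892, running G = 6.371760
t=8: π = [0.1856, 0.1541, 0.1514, 0.2921, 0.2167], E[r] = 1.7715, γ^t·E[r] = 0.102121, running G = 6.473881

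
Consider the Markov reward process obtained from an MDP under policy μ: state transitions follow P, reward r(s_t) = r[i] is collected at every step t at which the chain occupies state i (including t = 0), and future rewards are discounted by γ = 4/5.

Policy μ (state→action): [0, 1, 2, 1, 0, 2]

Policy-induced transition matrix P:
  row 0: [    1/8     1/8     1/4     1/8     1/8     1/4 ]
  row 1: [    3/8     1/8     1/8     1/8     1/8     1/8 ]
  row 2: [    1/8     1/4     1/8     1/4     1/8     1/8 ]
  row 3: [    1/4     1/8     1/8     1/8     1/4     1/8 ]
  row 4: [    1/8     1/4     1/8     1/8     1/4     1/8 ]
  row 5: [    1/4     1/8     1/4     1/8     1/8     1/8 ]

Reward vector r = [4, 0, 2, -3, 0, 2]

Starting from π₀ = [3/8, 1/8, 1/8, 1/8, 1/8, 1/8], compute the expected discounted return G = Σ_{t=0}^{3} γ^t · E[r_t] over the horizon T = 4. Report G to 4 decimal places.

t=0: π = [0.3750, 0.1250, 0.1250, 0.1250, 0.1250, 0.1250], E[r] = 1.6250, γ^t·E[r] = 1.625000, running G = 1.625000
t=1: π = [0.1875, 0.1563, 0.1875, 0.1406, 0.1563, 0.1719], E[r] = 1.0469, γ^t·E[r] = 0.837500, running G = 2.462500
t=2: π = [0.2031, 0.1680, 0.1699, 0.1484, 0.1621, 0.1484], E[r] = 1.0039, γ^t·E[r] = 0.642500, running G = 3.105000
t=3: π = [0.2041, 0.1665, 0.1689, 0.1462, 0.1638, 0.1504], E[r] = 1.0164, γ^t·E[r] = 0.520375, running G = 3.625375

G = 3.6254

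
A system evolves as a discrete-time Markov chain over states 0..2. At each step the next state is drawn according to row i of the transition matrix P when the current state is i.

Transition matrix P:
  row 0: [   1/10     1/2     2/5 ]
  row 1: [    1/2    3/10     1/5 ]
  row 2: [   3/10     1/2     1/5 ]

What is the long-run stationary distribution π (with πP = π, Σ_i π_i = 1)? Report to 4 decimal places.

Balance equations π_j = Σ_i π_i·P[i][j]:
  π_0 = 1/10·π_0 + 1/2·π_1 + 3/10·π_2
  π_1 = 1/2·π_0 + 3/10·π_1 + 1/2·π_2
  normalize: π_0 + π_1 + π_2 = 1
Solving the linear system gives exactly π = [23/72, 5/12, 19/72].

π = [0.3194, 0.4167, 0.2639]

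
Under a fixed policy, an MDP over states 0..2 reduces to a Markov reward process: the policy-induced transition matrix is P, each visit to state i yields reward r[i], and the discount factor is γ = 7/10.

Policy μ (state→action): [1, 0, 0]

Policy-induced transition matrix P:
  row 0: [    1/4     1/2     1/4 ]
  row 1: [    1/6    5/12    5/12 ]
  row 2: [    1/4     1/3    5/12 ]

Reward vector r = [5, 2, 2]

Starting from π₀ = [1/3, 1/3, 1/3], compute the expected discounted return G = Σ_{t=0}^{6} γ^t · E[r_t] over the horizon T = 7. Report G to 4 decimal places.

G = 8.4647

t=0: π = [0.3333, 0.3333, 0.3333], E[r] = 3.0000, γ^t·E[r] = 3.000000, running G = 3.000000
t=1: π = [0.2222, 0.4167, 0.3611], E[r] = 2.6667, γ^t·E[r] = 1.866667, running G = 4.866667
t=2: π = [0.2153, 0.4051, 0.3796], E[r] = 2.6458, γ^t·E[r] = 1.296458, running G = 6.163125
t=3: π = [0.2162, 0.4030, 0.3808], E[r] = 2.6487, γ^t·E[r] = 0.908513, running G = 7.071638
t=4: π = [0.2164, 0.4030, 0.3806], E[r] = 2.6493, γ^t·E[r] = 0.636087, running G = 7.707725
t=5: π = [0.2164, 0.4030, 0.3806], E[r] = 2.6493, γ^t·E[r] = 0.445261, running G = 8.152986
t=6: π = [0.2164, 0.4030, 0.3806], E[r] = 2.6493, γ^t·E[r] = 0.311682, running G = 8.464668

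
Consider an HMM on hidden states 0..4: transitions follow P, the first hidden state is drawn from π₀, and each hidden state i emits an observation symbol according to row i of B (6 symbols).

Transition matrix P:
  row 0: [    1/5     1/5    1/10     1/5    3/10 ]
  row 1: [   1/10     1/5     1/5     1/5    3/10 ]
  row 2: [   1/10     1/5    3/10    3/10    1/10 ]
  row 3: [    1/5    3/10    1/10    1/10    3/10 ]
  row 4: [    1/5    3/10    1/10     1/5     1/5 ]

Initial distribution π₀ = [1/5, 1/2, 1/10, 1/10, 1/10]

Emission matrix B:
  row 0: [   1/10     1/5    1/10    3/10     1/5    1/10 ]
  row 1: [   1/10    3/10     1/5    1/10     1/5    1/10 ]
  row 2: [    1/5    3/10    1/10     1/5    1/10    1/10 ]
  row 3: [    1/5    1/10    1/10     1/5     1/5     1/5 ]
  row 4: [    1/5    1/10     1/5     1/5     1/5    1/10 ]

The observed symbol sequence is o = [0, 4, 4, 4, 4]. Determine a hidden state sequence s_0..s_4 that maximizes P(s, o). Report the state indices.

t=0: δ = [2.000e-02, 5.000e-02, 2.000e-02, 2.000e-02, 2.000e-02]  (obs o_0=0)
t=1: δ = [1.000e-03, 2.000e-03, 1.000e-03, 2.000e-03, 3.000e-03]  ψ = [1, 1, 1, 1, 1]  (obs o_1=4)
t=2: δ = [1.200e-04, 1.800e-04, 4.000e-05, 1.200e-04, 1.200e-04]  ψ = [4, 4, 1, 4, 1]  (obs o_2=4)
t=3: δ = [4.800e-06, 7.200e-06, 3.600e-06, 7.200e-06, 1.080e-05]  ψ = [0, 1, 1, 1, 1]  (obs o_3=4)
t=4: δ = [4.320e-07, 6.480e-07, 1.440e-07, 4.320e-07, 4.320e-07]  ψ = [4, 4, 1, 4, 1]  (obs o_4=4)
backtrack: best end state = 1; path = [1, 4, 1, 4, 1]

path = [1, 4, 1, 4, 1]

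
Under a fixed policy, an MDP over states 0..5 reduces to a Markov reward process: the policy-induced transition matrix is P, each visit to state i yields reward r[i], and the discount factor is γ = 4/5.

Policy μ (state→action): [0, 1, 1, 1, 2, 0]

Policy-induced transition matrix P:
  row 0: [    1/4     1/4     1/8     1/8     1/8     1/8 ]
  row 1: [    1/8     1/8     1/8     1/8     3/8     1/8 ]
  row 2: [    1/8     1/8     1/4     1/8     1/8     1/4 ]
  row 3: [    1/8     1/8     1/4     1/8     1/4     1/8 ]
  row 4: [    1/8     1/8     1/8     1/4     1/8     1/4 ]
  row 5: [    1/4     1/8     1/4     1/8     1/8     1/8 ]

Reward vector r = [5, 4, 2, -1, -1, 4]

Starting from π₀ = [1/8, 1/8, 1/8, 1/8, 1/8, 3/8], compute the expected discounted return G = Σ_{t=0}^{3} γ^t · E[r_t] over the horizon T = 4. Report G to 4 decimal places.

G = 6.8923

t=0: π = [0.1250, 0.1250, 0.1250, 0.1250, 0.1250, 0.3750], E[r] = 2.6250, γ^t·E[r] = 2.625000, running G = 2.625000
t=1: π = [0.1875, 0.1406, 0.2031, 0.1406, 0.1719, 0.1563], E[r] = 2.2188, γ^t·E[r] = 1.775000, running G = 4.400000
t=2: π = [0.1680, 0.1484, 0.1875, 0.1465, 0.1777, 0.1719], E[r] = 2.1719, γ^t·E[r] = 1.390000, running G = 5.790000
t=3: π = [0.1675, 0.1460, 0.1882, 0.1472, 0.1804, 0.1707], E[r] = 2.1528, γ^t·E[r] = 1.102250, running G = 6.892250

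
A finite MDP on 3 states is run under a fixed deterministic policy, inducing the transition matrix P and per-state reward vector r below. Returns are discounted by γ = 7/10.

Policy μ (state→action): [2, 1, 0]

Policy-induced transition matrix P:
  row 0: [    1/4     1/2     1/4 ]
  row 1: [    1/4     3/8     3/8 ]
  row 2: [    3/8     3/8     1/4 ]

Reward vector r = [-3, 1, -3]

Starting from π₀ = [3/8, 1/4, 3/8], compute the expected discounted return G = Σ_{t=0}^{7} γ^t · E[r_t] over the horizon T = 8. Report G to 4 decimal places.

G = -4.8714

t=0: π = [0.3750, 0.2500, 0.3750], E[r] = -2.0000, γ^t·E[r] = -2.000000, running G = -2.000000
t=1: π = [0.2969, 0.4219, 0.2813], E[r] = -1.3125, γ^t·E[r] = -0.918750, running G = -2.918750
t=2: π = [0.2852, 0.4121, 0.3027], E[r] = -1.3516, γ^t·E[r] = -0.662266, running G = -3.581016
t=3: π = [0.2878, 0.4106, 0.3015], E[r] = -1.3574, γ^t·E[r] = -0.465596, running G = -4.046611
t=4: π = [0.2877, 0.4110, 0.3013], E[r] = -1.3561, γ^t·E[r] = -0.325595, running G = -4.372206
t=5: π = [0.2877, 0.4110, 0.3014], E[r] = -1.3562, γ^t·E[r] = -0.227929, running G = -4.600135
t=6: π = [0.2877, 0.4110, 0.3014], E[r] = -1.3562, γ^t·E[r] = -0.159552, running G = -4.759687
t=7: π = [0.2877, 0.4110, 0.3014], E[r] = -1.3562, γ^t·E[r] = -0.111686, running G = -4.871373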